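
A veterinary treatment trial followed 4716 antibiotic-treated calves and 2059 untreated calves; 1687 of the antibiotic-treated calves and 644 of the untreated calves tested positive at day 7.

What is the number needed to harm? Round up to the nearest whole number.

risk, antibiotic-treated calves = 1687/4716 = 0.357718
risk, untreated calves = 644/2059 = 0.312773
absolute risk difference = 0.044945
1 / 0.044945 = 22.249 → round up → 23

NNH ≈ 23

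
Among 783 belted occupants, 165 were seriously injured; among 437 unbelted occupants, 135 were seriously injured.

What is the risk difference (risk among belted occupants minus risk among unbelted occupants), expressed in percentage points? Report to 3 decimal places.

-9.820

risk, belted occupants = 165/783 = 0.2107
risk, unbelted occupants = 135/437 = 0.3089
risk difference = 0.2107 − 0.3089 = -0.0982 → -9.820 percentage points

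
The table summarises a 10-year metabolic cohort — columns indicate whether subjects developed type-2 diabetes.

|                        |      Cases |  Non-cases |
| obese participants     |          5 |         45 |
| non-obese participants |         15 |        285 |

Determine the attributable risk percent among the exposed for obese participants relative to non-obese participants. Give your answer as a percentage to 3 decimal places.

AR%: 50.000%

risk, obese participants = 5/50 = 0.1000
risk, non-obese participants = 15/300 = 0.0500
AR% = (0.1000 − 0.0500) / 0.1000 = 0.5000 → 50.000%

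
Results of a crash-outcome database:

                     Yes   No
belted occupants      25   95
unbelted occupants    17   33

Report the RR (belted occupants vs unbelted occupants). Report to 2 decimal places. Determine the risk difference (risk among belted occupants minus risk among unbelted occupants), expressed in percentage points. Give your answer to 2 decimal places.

RR = 0.61; RD = -13.17

risk, belted occupants = 25/120 = 0.2083
risk, unbelted occupants = 17/50 = 0.3400
RR = 0.2083 / 0.3400 = 0.61
risk difference = 0.2083 − 0.3400 = -0.1317 → -13.17 percentage points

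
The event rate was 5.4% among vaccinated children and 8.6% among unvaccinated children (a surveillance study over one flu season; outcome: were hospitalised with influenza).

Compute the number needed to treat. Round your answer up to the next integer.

32

absolute risk difference = 0.032000
1 / 0.032000 = 31.250 → round up → 32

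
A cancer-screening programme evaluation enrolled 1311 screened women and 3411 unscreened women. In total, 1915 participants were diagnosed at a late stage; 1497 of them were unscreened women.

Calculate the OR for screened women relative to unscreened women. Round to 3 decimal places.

OR ≈ 0.598

screened women with the outcome: 1915 − 1497 = 418
screened women without the outcome: 1311 − 418 = 893
unscreened women without the outcome: 3411 − 1497 = 1914
OR = (418 × 1914) / (893 × 1497) = 800052/1336821 ≈ 0.598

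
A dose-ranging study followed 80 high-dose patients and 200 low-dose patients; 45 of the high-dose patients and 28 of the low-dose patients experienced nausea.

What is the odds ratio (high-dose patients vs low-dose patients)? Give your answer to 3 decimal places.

OR = (45 × 172) / (35 × 28) = 7740/980 ≈ 7.898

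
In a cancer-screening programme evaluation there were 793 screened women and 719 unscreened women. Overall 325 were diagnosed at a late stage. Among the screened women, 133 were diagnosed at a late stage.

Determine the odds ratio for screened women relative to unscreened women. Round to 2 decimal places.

screened women without the outcome: 793 − 133 = 660
unscreened women with the outcome: 325 − 133 = 192
unscreened women without the outcome: 719 − 192 = 527
OR = (133 × 527) / (660 × 192) = 70091/126720 ≈ 0.55

OR = 0.55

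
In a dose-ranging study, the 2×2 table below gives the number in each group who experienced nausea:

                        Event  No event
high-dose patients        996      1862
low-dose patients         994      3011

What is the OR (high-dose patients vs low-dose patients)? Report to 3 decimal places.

odds, high-dose patients = 996/1862 = 0.5349
odds, low-dose patients = 994/3011 = 0.3301
OR = 0.5349 / 0.3301 = 1.620

1.620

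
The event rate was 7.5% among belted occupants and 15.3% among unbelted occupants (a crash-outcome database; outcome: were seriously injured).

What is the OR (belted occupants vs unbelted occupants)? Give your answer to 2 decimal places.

OR: 0.45

odds, belted occupants = 0.0750/0.9250 = 0.0811
odds, unbelted occupants = 0.1530/0.8470 = 0.1806
OR = 0.0811 / 0.1806 = 0.45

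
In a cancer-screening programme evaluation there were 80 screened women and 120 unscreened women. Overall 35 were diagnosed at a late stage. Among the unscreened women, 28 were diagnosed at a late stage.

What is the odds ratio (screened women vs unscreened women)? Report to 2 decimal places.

0.32

screened women with the outcome: 35 − 28 = 7
screened women without the outcome: 80 − 7 = 73
unscreened women without the outcome: 120 − 28 = 92
odds, screened women = 7/73 = 0.0959
odds, unscreened women = 28/92 = 0.3043
OR = 0.0959 / 0.3043 = 0.32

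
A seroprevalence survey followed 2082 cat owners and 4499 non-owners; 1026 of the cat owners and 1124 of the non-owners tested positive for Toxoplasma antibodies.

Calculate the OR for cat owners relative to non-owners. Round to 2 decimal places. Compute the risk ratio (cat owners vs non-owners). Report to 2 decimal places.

OR = 2.92; RR = 1.97

odds, cat owners = 1026/1056 = 0.9716
odds, non-owners = 1124/3375 = 0.3330
OR = 0.9716 / 0.3330 = 2.92
risk, cat owners = 1026/2082 = 0.4928
risk, non-owners = 1124/4499 = 0.2498
RR = 0.4928 / 0.2498 = 1.97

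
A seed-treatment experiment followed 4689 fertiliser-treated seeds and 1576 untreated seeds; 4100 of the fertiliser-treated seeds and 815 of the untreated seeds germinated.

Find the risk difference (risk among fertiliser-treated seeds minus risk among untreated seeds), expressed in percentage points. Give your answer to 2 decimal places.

risk, fertiliser-treated seeds = 4100/4689 = 0.8744
risk, untreated seeds = 815/1576 = 0.5171
risk difference = 0.8744 − 0.5171 = 0.3573 → 35.73 percentage points

35.73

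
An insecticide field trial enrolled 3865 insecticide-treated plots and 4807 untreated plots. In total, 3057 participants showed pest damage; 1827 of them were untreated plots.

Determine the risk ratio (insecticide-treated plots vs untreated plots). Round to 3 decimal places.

insecticide-treated plots with the outcome: 3057 − 1827 = 1230
insecticide-treated plots without the outcome: 3865 − 1230 = 2635
untreated plots without the outcome: 4807 − 1827 = 2980
risk, insecticide-treated plots = 1230/3865 = 0.3182
risk, untreated plots = 1827/4807 = 0.3801
RR = 0.3182 / 0.3801 = 0.837

0.837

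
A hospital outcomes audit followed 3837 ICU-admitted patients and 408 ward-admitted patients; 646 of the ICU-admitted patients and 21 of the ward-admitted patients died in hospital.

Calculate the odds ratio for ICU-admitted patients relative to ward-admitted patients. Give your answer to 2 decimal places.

3.73

odds, ICU-admitted patients = 646/3191 = 0.2024
odds, ward-admitted patients = 21/387 = 0.0543
OR = 0.2024 / 0.0543 = 3.73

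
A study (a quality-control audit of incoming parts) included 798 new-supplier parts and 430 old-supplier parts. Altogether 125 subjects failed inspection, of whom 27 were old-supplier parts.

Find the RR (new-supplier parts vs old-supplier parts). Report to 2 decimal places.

new-supplier parts with the outcome: 125 − 27 = 98
new-supplier parts without the outcome: 798 − 98 = 700
old-supplier parts without the outcome: 430 − 27 = 403
risk, new-supplier parts = 98/798 = 0.1228
risk, old-supplier parts = 27/430 = 0.0628
RR = 0.1228 / 0.0628 = 1.96

1.96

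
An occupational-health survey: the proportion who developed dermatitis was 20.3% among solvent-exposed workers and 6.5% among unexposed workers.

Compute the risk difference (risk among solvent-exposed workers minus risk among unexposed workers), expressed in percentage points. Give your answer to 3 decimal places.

RD = 13.800

risk difference = 0.2030 − 0.0650 = 0.1380 → 13.800 percentage points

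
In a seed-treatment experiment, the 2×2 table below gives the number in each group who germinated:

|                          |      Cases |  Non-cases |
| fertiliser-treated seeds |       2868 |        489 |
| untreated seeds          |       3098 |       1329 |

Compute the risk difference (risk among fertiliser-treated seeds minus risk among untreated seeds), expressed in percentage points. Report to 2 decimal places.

risk, fertiliser-treated seeds = 2868/3357 = 0.8543
risk, untreated seeds = 3098/4427 = 0.6998
risk difference = 0.8543 − 0.6998 = 0.1545 → 15.45 percentage points

15.45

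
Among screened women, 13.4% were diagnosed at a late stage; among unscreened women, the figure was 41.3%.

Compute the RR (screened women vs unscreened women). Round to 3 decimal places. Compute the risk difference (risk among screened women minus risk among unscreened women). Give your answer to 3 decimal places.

RR = 0.1340 / 0.4130 = 0.324
risk difference = 0.1340 − 0.4130 = -0.279

RR = 0.324; RD = -0.279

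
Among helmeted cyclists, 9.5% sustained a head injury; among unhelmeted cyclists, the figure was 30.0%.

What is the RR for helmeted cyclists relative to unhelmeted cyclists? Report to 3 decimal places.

RR = 0.0950 / 0.3000 = 0.317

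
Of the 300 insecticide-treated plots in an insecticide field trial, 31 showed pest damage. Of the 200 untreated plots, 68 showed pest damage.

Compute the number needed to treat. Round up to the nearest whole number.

risk, insecticide-treated plots = 31/300 = 0.103333
risk, untreated plots = 68/200 = 0.340000
absolute risk difference = 0.236667
1 / 0.236667 = 4.225 → round up → 5

NNT: 5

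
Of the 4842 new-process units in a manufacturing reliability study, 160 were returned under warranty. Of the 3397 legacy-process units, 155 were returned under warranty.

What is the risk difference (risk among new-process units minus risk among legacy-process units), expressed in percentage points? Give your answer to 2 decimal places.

risk, new-process units = 160/4842 = 0.03304
risk, legacy-process units = 155/3397 = 0.04563
risk difference = 0.03304 − 0.04563 = -0.01258 → -1.26 percentage points

RD = -1.26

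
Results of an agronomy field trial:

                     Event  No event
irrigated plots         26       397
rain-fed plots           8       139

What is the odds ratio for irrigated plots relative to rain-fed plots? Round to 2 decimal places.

OR = (26 × 139) / (397 × 8) = 3614/3176 ≈ 1.14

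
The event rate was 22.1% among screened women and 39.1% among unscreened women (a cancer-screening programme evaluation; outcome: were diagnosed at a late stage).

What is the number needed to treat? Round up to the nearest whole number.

absolute risk difference = 0.170000
1 / 0.170000 = 5.882 → round up → 6

6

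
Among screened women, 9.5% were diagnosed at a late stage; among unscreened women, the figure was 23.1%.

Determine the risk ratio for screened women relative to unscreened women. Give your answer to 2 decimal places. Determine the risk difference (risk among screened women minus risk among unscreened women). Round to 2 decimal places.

RR = 0.41; RD = -0.14

RR = 0.0950 / 0.2310 = 0.41
risk difference = 0.0950 − 0.2310 = -0.14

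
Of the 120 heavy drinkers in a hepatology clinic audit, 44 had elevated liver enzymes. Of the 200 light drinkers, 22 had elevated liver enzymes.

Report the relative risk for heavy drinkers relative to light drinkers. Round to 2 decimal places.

risk, heavy drinkers = 44/120 = 0.3667
risk, light drinkers = 22/200 = 0.1100
RR = 0.3667 / 0.1100 = 3.33

RR = 3.33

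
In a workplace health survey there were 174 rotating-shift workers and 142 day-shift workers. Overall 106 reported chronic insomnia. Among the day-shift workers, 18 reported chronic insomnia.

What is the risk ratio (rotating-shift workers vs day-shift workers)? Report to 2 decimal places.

RR ≈ 3.99

rotating-shift workers with the outcome: 106 − 18 = 88
rotating-shift workers without the outcome: 174 − 88 = 86
day-shift workers without the outcome: 142 − 18 = 124
risk, rotating-shift workers = 88/174 = 0.5057
risk, day-shift workers = 18/142 = 0.1268
RR = 0.5057 / 0.1268 = 3.99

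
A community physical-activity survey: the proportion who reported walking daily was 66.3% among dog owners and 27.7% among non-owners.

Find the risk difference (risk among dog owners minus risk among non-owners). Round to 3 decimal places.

risk difference = 0.6630 − 0.2770 = 0.386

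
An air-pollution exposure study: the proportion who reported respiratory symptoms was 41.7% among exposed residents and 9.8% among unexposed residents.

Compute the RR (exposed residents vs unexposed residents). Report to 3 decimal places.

RR = 0.4170 / 0.0980 = 4.255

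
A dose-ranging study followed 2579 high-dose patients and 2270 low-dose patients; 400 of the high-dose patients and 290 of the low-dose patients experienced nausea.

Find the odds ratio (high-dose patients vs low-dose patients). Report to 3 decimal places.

OR = (400 × 1980) / (2179 × 290) = 792000/631910 ≈ 1.253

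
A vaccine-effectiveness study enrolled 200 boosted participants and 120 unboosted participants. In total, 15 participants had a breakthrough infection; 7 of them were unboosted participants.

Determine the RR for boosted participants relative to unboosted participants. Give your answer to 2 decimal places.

0.69

boosted participants with the outcome: 15 − 7 = 8
boosted participants without the outcome: 200 − 8 = 192
unboosted participants without the outcome: 120 − 7 = 113
risk, boosted participants = 8/200 = 0.04000
risk, unboosted participants = 7/120 = 0.05833
RR = 0.04000 / 0.05833 = 0.69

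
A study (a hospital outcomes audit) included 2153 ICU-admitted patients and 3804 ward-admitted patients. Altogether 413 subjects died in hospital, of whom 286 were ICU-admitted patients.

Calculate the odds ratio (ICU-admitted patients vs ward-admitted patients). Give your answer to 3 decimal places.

4.435

ICU-admitted patients without the outcome: 2153 − 286 = 1867
ward-admitted patients with the outcome: 413 − 286 = 127
ward-admitted patients without the outcome: 3804 − 127 = 3677
OR = (286 × 3677) / (1867 × 127) = 1051622/237109 ≈ 4.435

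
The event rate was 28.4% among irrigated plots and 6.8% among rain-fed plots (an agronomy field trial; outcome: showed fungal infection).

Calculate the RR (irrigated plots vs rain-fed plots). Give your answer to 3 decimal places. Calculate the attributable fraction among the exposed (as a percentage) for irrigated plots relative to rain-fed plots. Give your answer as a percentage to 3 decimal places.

RR = 4.176; AR% = 76.056%

RR = 0.2840 / 0.0680 = 4.176
AR% = (0.2840 − 0.0680) / 0.2840 = 0.7606 → 76.056%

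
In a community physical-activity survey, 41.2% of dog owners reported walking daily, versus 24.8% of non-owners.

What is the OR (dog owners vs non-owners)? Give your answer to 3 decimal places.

odds, dog owners = 0.4120/0.5880 = 0.7007
odds, non-owners = 0.2480/0.7520 = 0.3298
OR = 0.7007 / 0.3298 = 2.125

2.125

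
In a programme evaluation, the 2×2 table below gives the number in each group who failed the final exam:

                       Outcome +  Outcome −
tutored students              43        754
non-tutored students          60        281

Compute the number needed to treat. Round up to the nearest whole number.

risk, tutored students = 43/797 = 0.053952
risk, non-tutored students = 60/341 = 0.175953
absolute risk difference = 0.122001
1 / 0.122001 = 8.197 → round up → 9

NNT = 9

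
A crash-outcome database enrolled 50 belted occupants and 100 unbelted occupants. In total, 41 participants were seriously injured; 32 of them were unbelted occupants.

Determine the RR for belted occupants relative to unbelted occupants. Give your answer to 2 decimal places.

belted occupants with the outcome: 41 − 32 = 9
belted occupants without the outcome: 50 − 9 = 41
unbelted occupants without the outcome: 100 − 32 = 68
risk, belted occupants = 9/50 = 0.1800
risk, unbelted occupants = 32/100 = 0.3200
RR = 0.1800 / 0.3200 = 0.56

0.56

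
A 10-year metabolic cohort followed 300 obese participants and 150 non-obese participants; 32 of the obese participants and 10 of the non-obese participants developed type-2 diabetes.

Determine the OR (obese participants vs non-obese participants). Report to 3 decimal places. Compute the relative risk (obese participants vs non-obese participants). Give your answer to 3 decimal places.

OR = 1.672; RR = 1.600

OR = (32 × 140) / (268 × 10) = 4480/2680 ≈ 1.672
risk, obese participants = 32/300 = 0.1067
risk, non-obese participants = 10/150 = 0.0667
RR = 0.1067 / 0.0667 = 1.600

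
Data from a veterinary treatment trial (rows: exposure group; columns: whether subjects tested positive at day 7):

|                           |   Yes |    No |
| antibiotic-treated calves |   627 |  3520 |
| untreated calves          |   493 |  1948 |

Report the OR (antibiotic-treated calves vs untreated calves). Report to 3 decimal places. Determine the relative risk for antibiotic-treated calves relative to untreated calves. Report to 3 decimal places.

OR = (627 × 1948) / (3520 × 493) = 1221396/1735360 ≈ 0.704
risk, antibiotic-treated calves = 627/4147 = 0.1512
risk, untreated calves = 493/2441 = 0.2020
RR = 0.1512 / 0.2020 = 0.749

OR = 0.704; RR = 0.749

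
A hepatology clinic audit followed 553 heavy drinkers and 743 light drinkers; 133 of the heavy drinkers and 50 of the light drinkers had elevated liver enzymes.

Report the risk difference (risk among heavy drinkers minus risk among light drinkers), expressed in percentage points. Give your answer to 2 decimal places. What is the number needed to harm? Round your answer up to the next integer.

RD = 17.32; NNH = 6

risk, heavy drinkers = 133/553 = 0.2405
risk, light drinkers = 50/743 = 0.0673
risk difference = 0.2405 − 0.0673 = 0.1732 → 17.32 percentage points
absolute risk difference = 0.173212
1 / 0.173212 = 5.773 → round up → 6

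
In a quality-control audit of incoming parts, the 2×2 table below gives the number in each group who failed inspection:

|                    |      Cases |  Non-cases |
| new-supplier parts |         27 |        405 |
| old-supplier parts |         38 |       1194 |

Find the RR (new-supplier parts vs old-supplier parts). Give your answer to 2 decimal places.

2.03

risk, new-supplier parts = 27/432 = 0.06250
risk, old-supplier parts = 38/1232 = 0.03084
RR = 0.06250 / 0.03084 = 2.03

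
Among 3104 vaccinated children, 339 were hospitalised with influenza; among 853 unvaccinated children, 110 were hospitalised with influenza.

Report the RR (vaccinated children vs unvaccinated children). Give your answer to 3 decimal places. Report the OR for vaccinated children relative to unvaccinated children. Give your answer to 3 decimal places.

risk, vaccinated children = 339/3104 = 0.1092
risk, unvaccinated children = 110/853 = 0.1290
RR = 0.1092 / 0.1290 = 0.847
odds, vaccinated children = 339/2765 = 0.1226
odds, unvaccinated children = 110/743 = 0.1480
OR = 0.1226 / 0.1480 = 0.828

RR = 0.847; OR = 0.828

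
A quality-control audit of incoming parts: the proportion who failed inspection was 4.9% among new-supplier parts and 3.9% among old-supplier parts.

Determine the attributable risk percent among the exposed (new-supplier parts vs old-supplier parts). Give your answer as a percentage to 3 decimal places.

AR% = (0.04900 − 0.03900) / 0.04900 = 0.2041 → 20.408%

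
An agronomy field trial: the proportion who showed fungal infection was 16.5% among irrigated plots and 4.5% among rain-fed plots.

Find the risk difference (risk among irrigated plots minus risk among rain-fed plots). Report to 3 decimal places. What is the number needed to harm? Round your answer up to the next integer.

risk difference = 0.16500 − 0.04500 = 0.120
absolute risk difference = 0.120000
1 / 0.120000 = 8.333 → round up → 9

RD = 0.120; NNH = 9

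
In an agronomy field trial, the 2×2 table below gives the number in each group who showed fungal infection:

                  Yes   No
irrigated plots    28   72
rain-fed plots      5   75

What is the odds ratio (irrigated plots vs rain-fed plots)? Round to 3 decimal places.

OR = (28 × 75) / (72 × 5) = 2100/360 ≈ 5.833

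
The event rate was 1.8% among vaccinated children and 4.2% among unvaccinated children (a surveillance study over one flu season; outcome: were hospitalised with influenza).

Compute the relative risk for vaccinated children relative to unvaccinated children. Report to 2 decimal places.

RR = 0.01800 / 0.04200 = 0.43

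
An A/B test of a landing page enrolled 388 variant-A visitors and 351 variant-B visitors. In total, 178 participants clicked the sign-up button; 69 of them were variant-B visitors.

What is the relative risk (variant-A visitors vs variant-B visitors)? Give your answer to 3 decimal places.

variant-A visitors with the outcome: 178 − 69 = 109
variant-A visitors without the outcome: 388 − 109 = 279
variant-B visitors without the outcome: 351 − 69 = 282
risk, variant-A visitors = 109/388 = 0.2809
risk, variant-B visitors = 69/351 = 0.1966
RR = 0.2809 / 0.1966 = 1.429

1.429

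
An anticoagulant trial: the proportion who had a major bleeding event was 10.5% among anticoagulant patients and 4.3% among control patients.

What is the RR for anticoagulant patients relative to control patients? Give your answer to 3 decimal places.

RR = 0.10500 / 0.04300 = 2.442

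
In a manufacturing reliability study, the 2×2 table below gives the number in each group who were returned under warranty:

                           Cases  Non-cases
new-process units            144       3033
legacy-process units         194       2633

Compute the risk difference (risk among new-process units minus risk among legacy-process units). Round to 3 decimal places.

-0.023

risk, new-process units = 144/3177 = 0.04533
risk, legacy-process units = 194/2827 = 0.06862
risk difference = 0.04533 − 0.06862 = -0.023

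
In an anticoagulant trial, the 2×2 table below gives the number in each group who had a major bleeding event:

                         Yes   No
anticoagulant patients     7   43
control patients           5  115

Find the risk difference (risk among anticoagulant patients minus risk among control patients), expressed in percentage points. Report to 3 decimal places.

risk, anticoagulant patients = 7/50 = 0.14000
risk, control patients = 5/120 = 0.04167
risk difference = 0.14000 − 0.04167 = 0.09833 → 9.833 percentage points

RD ≈ 9.833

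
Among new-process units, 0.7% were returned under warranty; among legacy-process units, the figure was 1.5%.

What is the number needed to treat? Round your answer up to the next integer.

NNT ≈ 125

absolute risk difference = 0.008000
1 / 0.008000 = 125.000 → round up → 125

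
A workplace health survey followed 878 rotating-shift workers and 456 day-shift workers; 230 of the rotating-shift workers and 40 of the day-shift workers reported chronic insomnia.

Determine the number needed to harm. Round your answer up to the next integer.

NNH: 6

risk, rotating-shift workers = 230/878 = 0.261959
risk, day-shift workers = 40/456 = 0.087719
absolute risk difference = 0.174240
1 / 0.174240 = 5.739 → round up → 6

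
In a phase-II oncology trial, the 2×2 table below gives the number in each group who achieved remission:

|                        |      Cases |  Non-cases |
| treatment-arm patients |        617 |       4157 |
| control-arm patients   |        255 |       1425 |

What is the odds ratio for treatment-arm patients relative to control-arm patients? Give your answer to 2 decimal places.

OR = (617 × 1425) / (4157 × 255) = 879225/1060035 ≈ 0.83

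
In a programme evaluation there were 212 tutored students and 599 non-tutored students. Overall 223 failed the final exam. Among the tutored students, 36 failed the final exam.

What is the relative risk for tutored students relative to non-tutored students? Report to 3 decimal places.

0.544

tutored students without the outcome: 212 − 36 = 176
non-tutored students with the outcome: 223 − 36 = 187
non-tutored students without the outcome: 599 − 187 = 412
risk, tutored students = 36/212 = 0.1698
risk, non-tutored students = 187/599 = 0.3122
RR = 0.1698 / 0.3122 = 0.544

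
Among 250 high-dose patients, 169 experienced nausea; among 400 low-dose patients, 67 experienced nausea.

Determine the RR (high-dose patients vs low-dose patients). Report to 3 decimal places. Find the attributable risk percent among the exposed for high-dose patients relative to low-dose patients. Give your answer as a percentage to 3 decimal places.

risk, high-dose patients = 169/250 = 0.6760
risk, low-dose patients = 67/400 = 0.1675
RR = 0.6760 / 0.1675 = 4.036
AR% = (0.6760 − 0.1675) / 0.6760 = 0.7522 → 75.222%

RR = 4.036; AR% = 75.222%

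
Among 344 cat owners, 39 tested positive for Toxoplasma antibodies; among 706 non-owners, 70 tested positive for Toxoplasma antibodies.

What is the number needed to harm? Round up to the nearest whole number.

risk, cat owners = 39/344 = 0.113372
risk, non-owners = 70/706 = 0.099150
absolute risk difference = 0.014222
1 / 0.014222 = 70.314 → round up → 71

NNH = 71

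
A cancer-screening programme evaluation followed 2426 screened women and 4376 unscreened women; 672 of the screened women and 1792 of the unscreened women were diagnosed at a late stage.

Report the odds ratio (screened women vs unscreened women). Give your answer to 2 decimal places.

0.55

odds, screened women = 672/1754 = 0.3831
odds, unscreened women = 1792/2584 = 0.6935
OR = 0.3831 / 0.6935 = 0.55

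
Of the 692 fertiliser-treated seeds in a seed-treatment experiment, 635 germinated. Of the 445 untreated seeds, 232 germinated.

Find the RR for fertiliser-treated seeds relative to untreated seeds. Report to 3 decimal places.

risk, fertiliser-treated seeds = 635/692 = 0.9176
risk, untreated seeds = 232/445 = 0.5213
RR = 0.9176 / 0.5213 = 1.760

RR ≈ 1.760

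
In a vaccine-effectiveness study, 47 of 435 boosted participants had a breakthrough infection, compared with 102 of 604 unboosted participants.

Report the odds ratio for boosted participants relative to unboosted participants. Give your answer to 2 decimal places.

0.60

odds, boosted participants = 47/388 = 0.1211
odds, unboosted participants = 102/502 = 0.2032
OR = 0.1211 / 0.2032 = 0.60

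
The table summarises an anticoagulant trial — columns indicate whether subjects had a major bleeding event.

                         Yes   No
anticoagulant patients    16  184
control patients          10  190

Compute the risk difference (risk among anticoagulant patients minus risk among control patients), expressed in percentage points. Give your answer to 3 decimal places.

RD ≈ 3.000

risk, anticoagulant patients = 16/200 = 0.0800
risk, control patients = 10/200 = 0.0500
risk difference = 0.0800 − 0.0500 = 0.0300 → 3.000 percentage points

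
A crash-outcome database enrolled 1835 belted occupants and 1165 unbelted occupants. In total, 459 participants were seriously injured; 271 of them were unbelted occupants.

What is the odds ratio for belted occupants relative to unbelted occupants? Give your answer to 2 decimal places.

0.38

belted occupants with the outcome: 459 − 271 = 188
belted occupants without the outcome: 1835 − 188 = 1647
unbelted occupants without the outcome: 1165 − 271 = 894
OR = (188 × 894) / (1647 × 271) = 168072/446337 ≈ 0.38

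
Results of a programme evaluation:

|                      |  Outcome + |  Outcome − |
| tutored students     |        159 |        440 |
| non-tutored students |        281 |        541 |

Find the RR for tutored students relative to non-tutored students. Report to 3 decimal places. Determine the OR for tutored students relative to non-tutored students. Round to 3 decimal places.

RR = 0.776; OR = 0.696

risk, tutored students = 159/599 = 0.2654
risk, non-tutored students = 281/822 = 0.3418
RR = 0.2654 / 0.3418 = 0.776
odds, tutored students = 159/440 = 0.3614
odds, non-tutored students = 281/541 = 0.5194
OR = 0.3614 / 0.5194 = 0.696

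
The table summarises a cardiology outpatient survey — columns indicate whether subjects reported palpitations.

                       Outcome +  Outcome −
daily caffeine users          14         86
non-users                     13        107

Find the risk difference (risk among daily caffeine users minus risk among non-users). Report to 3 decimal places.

0.032

risk, daily caffeine users = 14/100 = 0.1400
risk, non-users = 13/120 = 0.1083
risk difference = 0.1400 − 0.1083 = 0.032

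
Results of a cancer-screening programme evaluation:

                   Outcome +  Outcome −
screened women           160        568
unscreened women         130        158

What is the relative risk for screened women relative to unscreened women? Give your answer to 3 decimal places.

risk, screened women = 160/728 = 0.2198
risk, unscreened women = 130/288 = 0.4514
RR = 0.2198 / 0.4514 = 0.487

0.487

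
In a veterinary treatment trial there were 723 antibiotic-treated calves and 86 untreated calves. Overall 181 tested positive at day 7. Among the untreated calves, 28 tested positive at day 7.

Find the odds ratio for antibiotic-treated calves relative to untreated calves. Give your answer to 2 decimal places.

antibiotic-treated calves with the outcome: 181 − 28 = 153
antibiotic-treated calves without the outcome: 723 − 153 = 570
untreated calves without the outcome: 86 − 28 = 58
OR = (153 × 58) / (570 × 28) = 8874/15960 ≈ 0.56

OR = 0.56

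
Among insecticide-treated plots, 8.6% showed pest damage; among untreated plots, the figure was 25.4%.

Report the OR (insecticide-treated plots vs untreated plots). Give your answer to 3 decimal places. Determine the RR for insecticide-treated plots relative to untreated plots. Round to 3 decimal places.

odds, insecticide-treated plots = 0.0860/0.9140 = 0.0941
odds, untreated plots = 0.2540/0.7460 = 0.3405
OR = 0.0941 / 0.3405 = 0.276
RR = 0.0860 / 0.2540 = 0.339

OR = 0.276; RR = 0.339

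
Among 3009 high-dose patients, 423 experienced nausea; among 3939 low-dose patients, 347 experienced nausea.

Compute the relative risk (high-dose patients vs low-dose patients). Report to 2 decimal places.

RR: 1.60

risk, high-dose patients = 423/3009 = 0.1406
risk, low-dose patients = 347/3939 = 0.0881
RR = 0.1406 / 0.0881 = 1.60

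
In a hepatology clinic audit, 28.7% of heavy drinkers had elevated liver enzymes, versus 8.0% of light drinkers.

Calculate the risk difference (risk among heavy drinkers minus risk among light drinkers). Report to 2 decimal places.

risk difference = 0.2870 − 0.0800 = 0.21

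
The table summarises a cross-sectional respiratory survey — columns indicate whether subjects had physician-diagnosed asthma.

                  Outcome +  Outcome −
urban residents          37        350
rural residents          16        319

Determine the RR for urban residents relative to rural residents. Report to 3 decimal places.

risk, urban residents = 37/387 = 0.09561
risk, rural residents = 16/335 = 0.04776
RR = 0.09561 / 0.04776 = 2.002

2.002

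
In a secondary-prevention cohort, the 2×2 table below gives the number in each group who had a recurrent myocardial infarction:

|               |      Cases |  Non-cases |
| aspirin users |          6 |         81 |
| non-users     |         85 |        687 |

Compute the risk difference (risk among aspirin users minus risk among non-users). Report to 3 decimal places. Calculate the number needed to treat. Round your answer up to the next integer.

risk, aspirin users = 6/87 = 0.0690
risk, non-users = 85/772 = 0.1101
risk difference = 0.0690 − 0.1101 = -0.041
absolute risk difference = 0.041138
1 / 0.041138 = 24.308 → round up → 25

RD = -0.041; NNT = 25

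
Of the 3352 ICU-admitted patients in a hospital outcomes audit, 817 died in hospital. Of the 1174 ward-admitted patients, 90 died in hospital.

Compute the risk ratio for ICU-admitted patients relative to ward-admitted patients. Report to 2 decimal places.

risk, ICU-admitted patients = 817/3352 = 0.2437
risk, ward-admitted patients = 90/1174 = 0.0767
RR = 0.2437 / 0.0767 = 3.18

RR ≈ 3.18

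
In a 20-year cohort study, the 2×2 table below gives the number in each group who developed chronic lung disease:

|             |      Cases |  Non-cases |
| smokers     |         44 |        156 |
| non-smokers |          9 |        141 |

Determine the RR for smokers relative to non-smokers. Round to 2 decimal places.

risk, smokers = 44/200 = 0.2200
risk, non-smokers = 9/150 = 0.0600
RR = 0.2200 / 0.0600 = 3.67

3.67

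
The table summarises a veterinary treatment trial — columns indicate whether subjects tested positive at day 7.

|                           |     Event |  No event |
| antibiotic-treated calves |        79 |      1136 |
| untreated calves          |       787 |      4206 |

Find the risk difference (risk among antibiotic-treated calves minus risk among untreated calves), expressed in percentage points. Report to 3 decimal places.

risk, antibiotic-treated calves = 79/1215 = 0.0650
risk, untreated calves = 787/4993 = 0.1576
risk difference = 0.0650 − 0.1576 = -0.0926 → -9.260 percentage points

-9.260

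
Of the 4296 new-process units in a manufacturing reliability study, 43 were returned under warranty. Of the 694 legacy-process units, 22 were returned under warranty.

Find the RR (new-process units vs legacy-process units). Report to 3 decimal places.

RR ≈ 0.316

risk, new-process units = 43/4296 = 0.01001
risk, legacy-process units = 22/694 = 0.03170
RR = 0.01001 / 0.03170 = 0.316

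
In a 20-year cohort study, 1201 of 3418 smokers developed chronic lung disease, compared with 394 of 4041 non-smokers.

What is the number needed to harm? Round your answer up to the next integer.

risk, smokers = 1201/3418 = 0.351375
risk, non-smokers = 394/4041 = 0.097501
absolute risk difference = 0.253874
1 / 0.253874 = 3.939 → round up → 4

4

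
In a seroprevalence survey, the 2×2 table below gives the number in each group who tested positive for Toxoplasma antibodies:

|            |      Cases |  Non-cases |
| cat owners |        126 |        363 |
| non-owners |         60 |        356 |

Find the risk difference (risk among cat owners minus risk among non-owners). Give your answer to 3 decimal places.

risk, cat owners = 126/489 = 0.2577
risk, non-owners = 60/416 = 0.1442
risk difference = 0.2577 − 0.1442 = 0.113

RD: 0.113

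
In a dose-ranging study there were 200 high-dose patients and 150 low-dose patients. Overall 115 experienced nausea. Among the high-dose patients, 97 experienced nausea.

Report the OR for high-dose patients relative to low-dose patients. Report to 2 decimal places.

OR = 6.91

high-dose patients without the outcome: 200 − 97 = 103
low-dose patients with the outcome: 115 − 97 = 18
low-dose patients without the outcome: 150 − 18 = 132
OR = (97 × 132) / (103 × 18) = 12804/1854 ≈ 6.91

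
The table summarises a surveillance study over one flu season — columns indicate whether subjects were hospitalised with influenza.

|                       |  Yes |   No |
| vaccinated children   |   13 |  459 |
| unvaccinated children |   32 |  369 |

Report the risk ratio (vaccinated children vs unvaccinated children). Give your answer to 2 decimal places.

RR = 0.35

risk, vaccinated children = 13/472 = 0.02754
risk, unvaccinated children = 32/401 = 0.07980
RR = 0.02754 / 0.07980 = 0.35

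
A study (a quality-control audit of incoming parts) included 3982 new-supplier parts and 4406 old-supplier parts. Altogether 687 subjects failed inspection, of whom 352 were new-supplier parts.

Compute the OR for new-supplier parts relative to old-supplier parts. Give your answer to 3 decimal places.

new-supplier parts without the outcome: 3982 − 352 = 3630
old-supplier parts with the outcome: 687 − 352 = 335
old-supplier parts without the outcome: 4406 − 335 = 4071
OR = (352 × 4071) / (3630 × 335) = 1432992/1216050 ≈ 1.178

OR ≈ 1.178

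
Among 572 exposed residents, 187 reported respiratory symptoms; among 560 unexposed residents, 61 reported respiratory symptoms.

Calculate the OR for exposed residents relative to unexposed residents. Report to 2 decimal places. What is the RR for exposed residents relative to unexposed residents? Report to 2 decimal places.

odds, exposed residents = 187/385 = 0.4857
odds, unexposed residents = 61/499 = 0.1222
OR = 0.4857 / 0.1222 = 3.97
risk, exposed residents = 187/572 = 0.3269
risk, unexposed residents = 61/560 = 0.1089
RR = 0.3269 / 0.1089 = 3.00

OR = 3.97; RR = 3.00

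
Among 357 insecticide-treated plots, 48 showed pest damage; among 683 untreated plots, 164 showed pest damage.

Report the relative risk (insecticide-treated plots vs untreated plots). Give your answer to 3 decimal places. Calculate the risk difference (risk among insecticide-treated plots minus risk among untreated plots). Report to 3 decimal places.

RR = 0.560; RD = -0.106

risk, insecticide-treated plots = 48/357 = 0.1345
risk, untreated plots = 164/683 = 0.2401
RR = 0.1345 / 0.2401 = 0.560
risk difference = 0.1345 − 0.2401 = -0.106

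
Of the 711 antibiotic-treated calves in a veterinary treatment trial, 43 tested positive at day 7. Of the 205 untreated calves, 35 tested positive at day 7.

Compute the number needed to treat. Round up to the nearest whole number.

risk, antibiotic-treated calves = 43/711 = 0.060478
risk, untreated calves = 35/205 = 0.170732
absolute risk difference = 0.110254
1 / 0.110254 = 9.070 → round up → 10

NNT ≈ 10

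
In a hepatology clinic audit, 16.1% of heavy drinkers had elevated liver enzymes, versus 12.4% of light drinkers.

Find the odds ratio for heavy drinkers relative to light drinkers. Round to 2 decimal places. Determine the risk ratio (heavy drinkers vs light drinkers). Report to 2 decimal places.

odds, heavy drinkers = 0.1610/0.8390 = 0.1919
odds, light drinkers = 0.1240/0.8760 = 0.1416
OR = 0.1919 / 0.1416 = 1.36
RR = 0.1610 / 0.1240 = 1.30

OR = 1.36; RR = 1.30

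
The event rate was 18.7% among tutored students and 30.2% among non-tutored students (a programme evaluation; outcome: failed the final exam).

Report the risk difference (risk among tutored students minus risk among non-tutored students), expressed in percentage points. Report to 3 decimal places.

RD: -11.500

risk difference = 0.1870 − 0.3020 = -0.1150 → -11.500 percentage points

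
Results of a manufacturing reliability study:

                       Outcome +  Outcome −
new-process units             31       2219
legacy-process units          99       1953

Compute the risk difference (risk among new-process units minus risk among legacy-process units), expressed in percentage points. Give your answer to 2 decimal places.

risk, new-process units = 31/2250 = 0.01378
risk, legacy-process units = 99/2052 = 0.04825
risk difference = 0.01378 − 0.04825 = -0.03447 → -3.45 percentage points

-3.45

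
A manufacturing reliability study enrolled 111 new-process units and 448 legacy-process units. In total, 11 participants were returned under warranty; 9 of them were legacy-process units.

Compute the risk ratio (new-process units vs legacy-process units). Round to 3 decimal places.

0.897

new-process units with the outcome: 11 − 9 = 2
new-process units without the outcome: 111 − 2 = 109
legacy-process units without the outcome: 448 − 9 = 439
risk, new-process units = 2/111 = 0.01802
risk, legacy-process units = 9/448 = 0.02009
RR = 0.01802 / 0.02009 = 0.897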